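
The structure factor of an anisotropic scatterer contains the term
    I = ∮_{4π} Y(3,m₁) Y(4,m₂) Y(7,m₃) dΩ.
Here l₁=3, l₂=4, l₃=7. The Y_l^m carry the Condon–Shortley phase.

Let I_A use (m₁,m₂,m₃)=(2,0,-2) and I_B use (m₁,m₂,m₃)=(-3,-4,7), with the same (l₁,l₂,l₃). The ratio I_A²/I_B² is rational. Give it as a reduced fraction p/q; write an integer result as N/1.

Same 3,4,7: normalisation and zero-m 3j drop out of the ratio.
A: Δ: 0! 6! 8! / 15! → 1/45045; sum: t=0:+1/69120 = 1/69120; 3j²(3 4 7; 2 0 -2) = Δ·Π!·Σ² = 2/143  (sign -1)
B: Δ: 0! 6! 8! / 15! → 1/45045; sum: t=0:+1/29030400 = 1/29030400; 3j²(3 4 7; -3 -4 7) = Δ·Π!·Σ² = 1/15  (sign +1)
I_A²/I_B² = (2/143)/(1/15) = 30/143

30/143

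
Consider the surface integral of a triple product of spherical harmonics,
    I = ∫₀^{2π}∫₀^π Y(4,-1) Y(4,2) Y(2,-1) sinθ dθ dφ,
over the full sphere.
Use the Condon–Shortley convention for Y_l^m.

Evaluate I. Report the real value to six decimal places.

Checks pass: Σm=0; 10 even; l₃=2∈[0,8].
(2·4+1)(2·4+1)(2·2+1) = 405
Δ: 6! 2! 2! / 11! → 1/13860
sum: t=2:+1/192 t=3:−1/36 t=4:+1/192 = -5/288
3j²(4 4 2; 0 0 0) = Δ·Π!·Σ² = 20/693  (sign -1)
sum: t=4:+1/96 t=5:−1/240 = 1/160
3j²(4 4 2; -1 2 -1) = Δ·Π!·Σ² = 27/1540  (sign -1)
combine: 4πI² = 405·20/693·27/1540 = 1215/5929
take √, sign +1: I = 0.12770047

0.127700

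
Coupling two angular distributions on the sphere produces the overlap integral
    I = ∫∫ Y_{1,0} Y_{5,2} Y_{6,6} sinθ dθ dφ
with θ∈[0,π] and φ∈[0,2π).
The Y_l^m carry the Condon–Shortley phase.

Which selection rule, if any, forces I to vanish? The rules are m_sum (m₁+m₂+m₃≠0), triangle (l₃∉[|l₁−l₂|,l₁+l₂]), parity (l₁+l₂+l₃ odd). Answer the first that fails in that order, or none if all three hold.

Σmᵢ = 8  ✗
l₃∈[|l₁−l₂|,l₁+l₂]=[4,6], have l₃=6
Σlᵢ = 12 ⇒ even

m_sum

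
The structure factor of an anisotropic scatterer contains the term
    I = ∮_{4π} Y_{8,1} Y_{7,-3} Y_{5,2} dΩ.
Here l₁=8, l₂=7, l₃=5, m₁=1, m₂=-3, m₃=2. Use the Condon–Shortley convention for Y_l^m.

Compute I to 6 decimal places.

Rules hold: Σm=0, L=20 even, 1≤5≤15.
N = 17·15·11 = 2805
Δ = 10!·6!·4!/21! = 1/814773960
Racah Σ t=3..7: t=3:−1/87091200 t=4:+1/4976640 t=5:−1/2073600 t=6:+1/4976640 t=7:−1/87091200 = -1/9676800
⇒ 3j(8 7 5; 0 0 0)² = 360/46189, sgn +1
Racah Σ t=1..4: t=1:−1/1567641600 t=2:+1/38707200 t=3:−1/8709120 t=4:+1/14929920 = -71/3135283200
⇒ 3j(8 7 5; 1 -3 2)² = 5041/1662804, sgn +1
4πI² = N·(3j₀)²·(3jₘ)² = 756150/11408683
I = +1·√(0.0662785/4π) = 0.07262419

0.072624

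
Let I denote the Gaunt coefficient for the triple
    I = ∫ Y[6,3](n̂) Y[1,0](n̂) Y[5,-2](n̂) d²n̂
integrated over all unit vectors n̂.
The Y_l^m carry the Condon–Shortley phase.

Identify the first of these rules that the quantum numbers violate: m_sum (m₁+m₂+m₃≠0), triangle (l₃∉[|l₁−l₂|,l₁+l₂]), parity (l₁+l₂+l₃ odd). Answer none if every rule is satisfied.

m_sum

Σmᵢ = 1  ✗
l₃∈[|l₁−l₂|,l₁+l₂]=[5,7], have l₃=5
Σlᵢ = 12 ⇒ even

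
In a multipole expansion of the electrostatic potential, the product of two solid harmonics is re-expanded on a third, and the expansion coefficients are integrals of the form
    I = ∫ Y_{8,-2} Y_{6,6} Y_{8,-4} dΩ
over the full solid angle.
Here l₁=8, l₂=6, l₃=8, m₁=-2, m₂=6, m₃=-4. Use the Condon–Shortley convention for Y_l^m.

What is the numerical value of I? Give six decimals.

-0.155669

Rules hold: Σm=0, L=22 even, 2≤8≤14.
N = 17·13·17 = 3757
Δ = 6!·10!·6!/23! = 1/13742520792
Racah Σ t=0..6: t=0:+1/41803776000 t=1:−1/435456000 t=2:+1/39813120 t=3:−1/18662400 t=4:+1/39813120 t=5:−1/435456000 t=6:+1/41803776000 = -11/1393459200
⇒ 3j(8 6 8; 0 0 0)² = 600/96577, sgn -1
Racah Σ t=6..6: t=6:+1/8957952000 = 1/8957952000
⇒ 3j(8 6 8; -2 6 -4)² = 1260/96577, sgn +1
4πI² = N·(3j₀)²·(3jₘ)² = 756000/2482597
I = -1·√(0.30452/4π) = -0.15566926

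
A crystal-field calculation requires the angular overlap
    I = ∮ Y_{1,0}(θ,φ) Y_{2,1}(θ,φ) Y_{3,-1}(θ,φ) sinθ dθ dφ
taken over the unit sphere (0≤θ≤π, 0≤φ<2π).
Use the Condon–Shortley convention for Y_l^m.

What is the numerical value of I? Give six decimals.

-0.233597

m-sum 0 ✓  L=6 even ✓  1≤3≤3 ✓
Π(2lᵢ+1) = 3×5×7 = 105
triangle coeff Δ(1,2,3) = 1/105
Σ_t [0,0]: t=0:+1/4 = 1/4
(3j)²=3/35 [(1 2 3; 0 0 0)], sign=-1
Σ_t [0,0]: t=0:+1/6 = 1/6
(3j)²=8/105 [(1 2 3; 0 1 -1)], sign=+1
⇒ 4πI² = 24/35
I = (-1)√(24/35/(4π)) = -0.23359668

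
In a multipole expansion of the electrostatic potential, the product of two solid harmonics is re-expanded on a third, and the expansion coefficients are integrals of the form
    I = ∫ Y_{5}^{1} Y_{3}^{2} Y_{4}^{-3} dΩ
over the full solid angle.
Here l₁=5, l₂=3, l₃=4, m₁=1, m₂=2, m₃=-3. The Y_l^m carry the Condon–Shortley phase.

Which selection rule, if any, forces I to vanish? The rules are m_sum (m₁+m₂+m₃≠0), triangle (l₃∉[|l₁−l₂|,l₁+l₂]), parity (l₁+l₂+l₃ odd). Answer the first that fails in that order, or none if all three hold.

none

azimuthal sum: 1 + 2 − 3 = 0  ✓
2 ≤ 4 ≤ 8 (triangle on l)  ✓
L = 5 + 3 + 4 = 12 (even)  ✓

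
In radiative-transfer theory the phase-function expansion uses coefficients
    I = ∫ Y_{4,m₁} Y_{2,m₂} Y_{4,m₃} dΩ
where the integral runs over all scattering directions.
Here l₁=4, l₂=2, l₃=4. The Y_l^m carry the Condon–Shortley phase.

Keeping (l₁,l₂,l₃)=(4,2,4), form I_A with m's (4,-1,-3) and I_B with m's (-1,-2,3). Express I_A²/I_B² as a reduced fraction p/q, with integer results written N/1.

Same 4,2,4: normalisation and zero-m 3j drop out of the ratio.
A: Δ: 2! 6! 2! / 11! → 1/13860; sum: t=0:+1/1440 = 1/1440; 3j²(4 2 4; 4 -1 -3) = Δ·Π!·Σ² = 7/165  (sign -1)
B: Δ: 2! 6! 2! / 11! → 1/13860; sum: t=0:+1/480 = 1/480; 3j²(4 2 4; -1 -2 3) = Δ·Π!·Σ² = 3/110  (sign -1)
I_A²/I_B² = (7/165)/(3/110) = 14/9

14/9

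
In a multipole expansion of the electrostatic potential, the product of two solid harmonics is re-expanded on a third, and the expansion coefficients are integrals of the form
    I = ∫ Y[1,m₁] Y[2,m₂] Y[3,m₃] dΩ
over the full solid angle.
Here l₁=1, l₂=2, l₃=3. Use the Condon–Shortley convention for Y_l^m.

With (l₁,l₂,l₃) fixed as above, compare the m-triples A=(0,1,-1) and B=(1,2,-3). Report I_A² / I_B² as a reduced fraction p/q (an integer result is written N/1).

l's match ⇒ only the (l;m) 3-j factors differ between A and B.
A: triangle coeff Δ(1,2,3) = 1/105; Σ_t [0,0]: t=0:+1/6 = 1/6; (3j)²=8/105 [(1 2 3; 0 1 -1)], sign=+1
B: triangle coeff Δ(1,2,3) = 1/105; Σ_t [0,0]: t=0:+1/48 = 1/48; (3j)²=1/7 [(1 2 3; 1 2 -3)], sign=+1
I_A²/I_B² = (8/105)/(1/7) = 8/15

8/15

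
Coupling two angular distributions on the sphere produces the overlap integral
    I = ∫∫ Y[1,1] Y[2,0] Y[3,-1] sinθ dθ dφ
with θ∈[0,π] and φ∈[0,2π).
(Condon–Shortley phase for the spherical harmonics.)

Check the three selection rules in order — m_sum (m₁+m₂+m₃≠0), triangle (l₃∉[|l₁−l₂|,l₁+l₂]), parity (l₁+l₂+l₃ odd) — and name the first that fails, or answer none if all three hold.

none

azimuthal sum: 1 + 0 − 1 = 0  ✓
1 ≤ 3 ≤ 3 (triangle on l)  ✓
L = 1 + 2 + 3 = 6 (even)  ✓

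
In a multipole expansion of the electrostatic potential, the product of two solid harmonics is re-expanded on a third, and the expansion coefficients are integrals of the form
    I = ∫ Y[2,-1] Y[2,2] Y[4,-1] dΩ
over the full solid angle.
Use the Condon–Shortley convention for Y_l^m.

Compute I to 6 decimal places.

-0.090112

Rules hold: Σm=0, L=8 even, 0≤4≤4.
N = 5·5·9 = 225
Δ = 0!·4!·4!/9! = 1/630
Racah Σ t=0..0: t=0:+1/16 = 1/16
⇒ 3j(2 2 4; 0 0 0)² = 2/35, sgn +1
Racah Σ t=0..0: t=0:+1/144 = 1/144
⇒ 3j(2 2 4; -1 2 -1)² = 1/126, sgn -1
4πI² = N·(3j₀)²·(3jₘ)² = 5/49
I = -1·√(0.102041/4π) = -0.09011188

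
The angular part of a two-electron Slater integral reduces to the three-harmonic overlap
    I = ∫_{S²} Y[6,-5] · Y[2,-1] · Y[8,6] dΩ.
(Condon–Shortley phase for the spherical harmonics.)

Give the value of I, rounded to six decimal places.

Checks pass: Σm=0; 16 even; l₃=8∈[4,8].
(2·6+1)(2·2+1)(2·8+1) = 1105
Δ: 0! 12! 4! / 17! → 1/30940
sum: t=0:+1/2073600 = 1/2073600
3j²(6 2 8; 0 0 0) = Δ·Π!·Σ² = 28/1105  (sign +1)
sum: t=0:+1/239500800 = 1/239500800
3j²(6 2 8; -5 -1 6) = Δ·Π!·Σ² = 2/85  (sign +1)
combine: 4πI² = 1105·28/1105·2/85 = 56/85
take √, sign +1: I = 0.22897055

0.228971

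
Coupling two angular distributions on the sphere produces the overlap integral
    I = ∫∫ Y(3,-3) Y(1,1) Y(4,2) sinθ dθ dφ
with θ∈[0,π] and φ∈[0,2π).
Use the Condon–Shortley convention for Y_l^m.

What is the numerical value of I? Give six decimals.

0.061558

Checks pass: Σm=0; 8 even; l₃=4∈[2,4].
(2·3+1)(2·1+1)(2·4+1) = 189
Δ: 0! 6! 2! / 9! → 1/252
sum: t=0:+1/36 = 1/36
3j²(3 1 4; 0 0 0) = Δ·Π!·Σ² = 4/63  (sign +1)
sum: t=0:+1/1440 = 1/1440
3j²(3 1 4; -3 1 2) = Δ·Π!·Σ² = 1/252  (sign +1)
combine: 4πI² = 189·4/63·1/252 = 1/21
take √, sign +1: I = 0.06155813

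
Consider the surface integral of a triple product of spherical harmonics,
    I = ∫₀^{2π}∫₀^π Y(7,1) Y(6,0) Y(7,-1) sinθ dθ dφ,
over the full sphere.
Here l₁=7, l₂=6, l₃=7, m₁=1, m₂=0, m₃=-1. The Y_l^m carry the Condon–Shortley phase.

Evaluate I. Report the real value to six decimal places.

-0.068814

m-sum 0 ✓  L=20 even ✓  1≤7≤13 ✓
Π(2lᵢ+1) = 15×13×15 = 2925
triangle coeff Δ(7,6,7) = 1/2444321880
Σ_t [0,6]: t=0:+1/2612736000 t=1:−1/20736000 t=2:+1/1658880 t=3:−1/746496 t=4:+1/1658880 t=5:−1/20736000 t=6:+1/2612736000 = -1/4354560
(3j)²=1000/138567 [(7 6 7; 0 0 0)], sign=+1
Σ_t [0,6]: t=0:+1/746496000 t=1:−1/10368000 t=2:+1/1327104 t=3:−1/933120 t=4:+1/3317760 t=5:−1/72576000 t=6:+1/20901888000 = -1/7962624
(3j)²=3125/1108536 [(7 6 7; 1 0 -1)], sign=-1
⇒ 4πI² = 9765625/164109517
I = (-1)√(9765625/164109517/(4π)) = -0.06881422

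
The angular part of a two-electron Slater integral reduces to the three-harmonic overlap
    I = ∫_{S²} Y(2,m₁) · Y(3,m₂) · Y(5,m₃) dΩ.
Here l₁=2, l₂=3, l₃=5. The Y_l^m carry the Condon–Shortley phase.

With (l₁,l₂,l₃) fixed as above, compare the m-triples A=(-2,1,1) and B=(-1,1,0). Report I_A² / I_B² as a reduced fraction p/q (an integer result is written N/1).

3/10

l's match ⇒ only the (l;m) 3-j factors differ between A and B.
A: triangle coeff Δ(2,3,5) = 1/2310; Σ_t [0,0]: t=0:+1/1152 = 1/1152; (3j)²=1/154 [(2 3 5; -2 1 1)], sign=+1
B: triangle coeff Δ(2,3,5) = 1/2310; Σ_t [0,0]: t=0:+1/288 = 1/288; (3j)²=5/231 [(2 3 5; -1 1 0)], sign=-1
I_A²/I_B² = (1/154)/(5/231) = 3/10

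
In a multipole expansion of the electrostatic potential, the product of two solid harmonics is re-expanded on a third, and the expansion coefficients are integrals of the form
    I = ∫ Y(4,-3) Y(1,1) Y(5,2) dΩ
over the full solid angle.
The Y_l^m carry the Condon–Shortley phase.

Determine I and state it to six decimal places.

m-sum 0 ✓  L=10 even ✓  3≤5≤5 ✓
Π(2lᵢ+1) = 9×3×11 = 297
triangle coeff Δ(4,1,5) = 1/495
Σ_t [0,0]: t=0:+1/576 = 1/576
(3j)²=5/99 [(4 1 5; 0 0 0)], sign=-1
Σ_t [0,0]: t=0:+1/10080 = 1/10080
(3j)²=1/165 [(4 1 5; -3 1 2)], sign=-1
⇒ 4πI² = 1/11
I = (+1)√(1/11/(4π)) = 0.08505478

0.085055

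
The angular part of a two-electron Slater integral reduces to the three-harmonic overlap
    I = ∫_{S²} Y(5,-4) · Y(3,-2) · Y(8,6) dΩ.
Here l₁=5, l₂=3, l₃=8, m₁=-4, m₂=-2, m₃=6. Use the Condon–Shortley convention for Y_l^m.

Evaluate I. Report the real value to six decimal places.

Rules hold: Σm=0, L=16 even, 2≤8≤8.
N = 11·7·17 = 1309
Δ = 0!·10!·6!/17! = 1/136136
Racah Σ t=0..0: t=0:+1/518400 = 1/518400
⇒ 3j(5 3 8; 0 0 0)² = 56/2431, sgn +1
Racah Σ t=0..0: t=0:+1/43545600 = 1/43545600
⇒ 3j(5 3 8; -4 -2 6)² = 1/34, sgn +1
4πI² = N·(3j₀)²·(3jₘ)² = 196/221
I = +1·√(0.886878/4π) = 0.26566049

0.265660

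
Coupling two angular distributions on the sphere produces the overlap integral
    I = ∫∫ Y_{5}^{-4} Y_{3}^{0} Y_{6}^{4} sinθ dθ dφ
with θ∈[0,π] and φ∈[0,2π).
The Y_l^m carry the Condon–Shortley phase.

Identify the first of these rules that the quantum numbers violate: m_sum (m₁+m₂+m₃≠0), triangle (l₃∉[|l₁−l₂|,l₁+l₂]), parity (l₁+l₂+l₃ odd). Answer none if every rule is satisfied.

Σmᵢ = 0  ✓
l₃∈[|l₁−l₂|,l₁+l₂]=[2,8], have l₃=6  ✓
Σlᵢ = 14 ⇒ even  ✓

none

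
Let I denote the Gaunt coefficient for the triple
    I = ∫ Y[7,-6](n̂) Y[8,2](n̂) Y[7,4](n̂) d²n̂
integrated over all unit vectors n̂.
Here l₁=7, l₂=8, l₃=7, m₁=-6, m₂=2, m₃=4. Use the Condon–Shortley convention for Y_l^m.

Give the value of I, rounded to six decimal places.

-0.136238

Checks pass: Σm=0; 22 even; l₃=7∈[1,15].
(2·7+1)(2·8+1)(2·7+1) = 3825
Δ: 8! 6! 8! / 23! → 1/22086194130
sum: t=1:−1/18289152000 t=2:+1/248832000 t=3:−1/24883200 t=4:+1/11943936 t=5:−1/24883200 t=6:+1/248832000 t=7:−1/18289152000 = 11/975421440
3j²(7 8 7; 0 0 0) = Δ·Π!·Σ² = 1750/289731  (sign -1)
sum: t=7:−1/2612736000 t=8:+1/6967296000 = -1/4180377600
3j²(7 8 7; -6 2 4) = Δ·Π!·Σ² = 75/7429  (sign +1)
combine: 4πI² = 3825·1750/289731·75/7429 = 9843750/42204149
take √, sign -1: I = -0.13623785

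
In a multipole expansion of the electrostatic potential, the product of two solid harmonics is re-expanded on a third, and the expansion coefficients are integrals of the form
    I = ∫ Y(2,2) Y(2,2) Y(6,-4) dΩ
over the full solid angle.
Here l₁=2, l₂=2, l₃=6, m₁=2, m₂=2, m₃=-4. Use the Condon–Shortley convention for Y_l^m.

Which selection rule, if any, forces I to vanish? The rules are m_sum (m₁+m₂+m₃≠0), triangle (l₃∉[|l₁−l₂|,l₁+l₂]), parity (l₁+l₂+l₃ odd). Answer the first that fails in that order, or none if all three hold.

triangle

m₁+m₂+m₃ = 2 + 2 − 4 = 0  ✓
triangle: |2−2|=0 ≤ l₃=6 ≤ 2+2=4  ✗
parity: l₁+l₂+l₃ = 10 is even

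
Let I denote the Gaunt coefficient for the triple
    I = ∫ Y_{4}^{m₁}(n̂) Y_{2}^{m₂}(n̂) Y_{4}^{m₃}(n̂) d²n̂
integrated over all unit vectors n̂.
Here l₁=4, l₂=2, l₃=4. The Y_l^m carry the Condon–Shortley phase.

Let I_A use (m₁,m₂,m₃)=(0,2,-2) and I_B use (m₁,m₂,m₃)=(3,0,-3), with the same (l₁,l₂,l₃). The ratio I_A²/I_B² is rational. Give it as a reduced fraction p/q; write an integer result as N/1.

540/49

Same 4,2,4: normalisation and zero-m 3j drop out of the ratio.
A: Δ: 2! 6! 2! / 11! → 1/13860; sum: t=2:+1/192 = 1/192; 3j²(4 2 4; 0 2 -2) = Δ·Π!·Σ² = 3/77  (sign +1)
B: Δ: 2! 6! 2! / 11! → 1/13860; sum: t=0:+1/480 t=1:−1/720 = 1/1440; 3j²(4 2 4; 3 0 -3) = Δ·Π!·Σ² = 7/1980  (sign -1)
I_A²/I_B² = (3/77)/(7/1980) = 540/49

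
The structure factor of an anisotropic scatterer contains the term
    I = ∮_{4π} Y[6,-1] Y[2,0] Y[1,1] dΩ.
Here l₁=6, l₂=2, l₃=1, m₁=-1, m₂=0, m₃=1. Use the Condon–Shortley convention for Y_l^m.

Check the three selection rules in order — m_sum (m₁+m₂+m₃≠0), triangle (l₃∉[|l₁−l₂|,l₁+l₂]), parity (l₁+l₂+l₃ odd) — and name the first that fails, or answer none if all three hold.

triangle

m₁+m₂+m₃ = -1 + 0 + 1 = 0  ✓
triangle: |6−2|=4 ≤ l₃=1 ≤ 6+2=8  ✗
parity: l₁+l₂+l₃ = 9 is odd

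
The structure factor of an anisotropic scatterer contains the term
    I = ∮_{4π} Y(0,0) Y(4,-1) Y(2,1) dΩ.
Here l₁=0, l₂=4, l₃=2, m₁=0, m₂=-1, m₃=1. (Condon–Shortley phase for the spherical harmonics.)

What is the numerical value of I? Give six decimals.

0.000000

|0−4|≤2≤0+4 violated ⇒ I = 0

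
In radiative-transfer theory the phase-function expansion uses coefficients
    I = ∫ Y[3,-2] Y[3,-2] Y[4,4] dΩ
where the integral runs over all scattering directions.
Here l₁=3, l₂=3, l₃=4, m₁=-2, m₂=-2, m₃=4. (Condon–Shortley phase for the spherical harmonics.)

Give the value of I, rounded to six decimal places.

Rules hold: Σm=0, L=10 even, 0≤4≤6.
N = 7·7·9 = 441
Δ = 2!·4!·4!/11! = 1/34650
Racah Σ t=0..2: t=0:+1/72 t=1:−1/16 t=2:+1/72 = -5/144
⇒ 3j(3 3 4; 0 0 0)² = 2/77, sgn -1
Racah Σ t=1..1: t=1:−1/576 = -1/576
⇒ 3j(3 3 4; -2 -2 4)² = 5/99, sgn -1
4πI² = N·(3j₀)²·(3jₘ)² = 70/121
I = +1·√(0.578512/4π) = 0.21456131

0.214561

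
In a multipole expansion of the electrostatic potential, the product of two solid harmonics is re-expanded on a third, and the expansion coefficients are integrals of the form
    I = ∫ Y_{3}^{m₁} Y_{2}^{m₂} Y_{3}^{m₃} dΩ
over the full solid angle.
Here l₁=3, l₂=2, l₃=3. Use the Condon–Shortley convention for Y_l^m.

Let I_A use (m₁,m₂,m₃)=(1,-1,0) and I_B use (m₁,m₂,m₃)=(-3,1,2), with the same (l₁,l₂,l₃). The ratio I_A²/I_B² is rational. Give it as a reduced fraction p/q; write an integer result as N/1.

Shared (l₁,l₂,l₃)=(3,2,3): N and (l;000)² cancel in I_A²/I_B².
A: Δ = 2!·4!·2!/9! = 1/3780; Racah Σ t=0..1: t=0:+1/8 t=1:−1/12 = 1/24; ⇒ 3j(3 2 3; 1 -1 0)² = 1/210, sgn -1
B: Δ = 2!·4!·2!/9! = 1/3780; Racah Σ t=2..2: t=2:+1/48 = 1/48; ⇒ 3j(3 2 3; -3 1 2)² = 5/84, sgn -1
I_A²/I_B² = (1/210)/(5/84) = 2/25

2/25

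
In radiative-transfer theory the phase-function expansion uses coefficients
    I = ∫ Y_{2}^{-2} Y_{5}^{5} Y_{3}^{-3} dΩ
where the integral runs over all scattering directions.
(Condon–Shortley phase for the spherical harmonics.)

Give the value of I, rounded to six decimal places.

-0.347235

Checks pass: Σm=0; 10 even; l₃=3∈[3,7].
(2·2+1)(2·5+1)(2·3+1) = 385
Δ: 4! 0! 6! / 11! → 1/2310
sum: t=2:+1/144 = 1/144
3j²(2 5 3; 0 0 0) = Δ·Π!·Σ² = 10/231  (sign -1)
sum: t=4:+1/17280 = 1/17280
3j²(2 5 3; -2 5 -3) = Δ·Π!·Σ² = 1/11  (sign +1)
combine: 4πI² = 385·10/231·1/11 = 50/33
take √, sign -1: I = -0.34723469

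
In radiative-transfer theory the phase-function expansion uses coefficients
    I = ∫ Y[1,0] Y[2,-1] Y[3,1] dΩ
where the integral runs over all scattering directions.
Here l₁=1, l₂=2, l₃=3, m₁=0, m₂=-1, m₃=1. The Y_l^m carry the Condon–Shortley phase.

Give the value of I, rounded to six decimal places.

m-sum 0 ✓  L=6 even ✓  1≤3≤3 ✓
Π(2lᵢ+1) = 3×5×7 = 105
triangle coeff Δ(1,2,3) = 1/105
Σ_t [0,0]: t=0:+1/4 = 1/4
(3j)²=3/35 [(1 2 3; 0 0 0)], sign=-1
Σ_t [0,0]: t=0:+1/6 = 1/6
(3j)²=8/105 [(1 2 3; 0 -1 1)], sign=+1
⇒ 4πI² = 24/35
I = (-1)√(24/35/(4π)) = -0.23359668

-0.233597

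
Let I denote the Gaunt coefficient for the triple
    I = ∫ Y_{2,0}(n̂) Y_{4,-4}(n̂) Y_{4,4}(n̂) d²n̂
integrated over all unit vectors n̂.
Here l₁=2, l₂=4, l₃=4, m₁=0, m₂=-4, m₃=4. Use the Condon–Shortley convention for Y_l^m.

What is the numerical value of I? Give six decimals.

Checks pass: Σm=0; 10 even; l₃=4∈[2,6].
(2·2+1)(2·4+1)(2·4+1) = 405
Δ: 2! 2! 6! / 11! → 1/13860
sum: t=0:+1/192 t=1:−1/36 t=2:+1/192 = -5/288
3j²(2 4 4; 0 0 0) = Δ·Π!·Σ² = 20/693  (sign -1)
sum: t=0:+1/2880 = 1/2880
3j²(2 4 4; 0 -4 4) = Δ·Π!·Σ² = 28/495  (sign +1)
combine: 4πI² = 405·20/693·28/495 = 80/121
take √, sign -1: I = -0.22937568

-0.229376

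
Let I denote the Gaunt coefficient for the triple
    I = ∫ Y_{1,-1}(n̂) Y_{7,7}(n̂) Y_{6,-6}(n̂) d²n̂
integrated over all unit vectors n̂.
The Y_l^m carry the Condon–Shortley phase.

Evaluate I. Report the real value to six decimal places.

Rules hold: Σm=0, L=14 even, 6≤6≤8.
N = 3·15·13 = 585
Δ = 2!·0!·12!/15! = 1/1365
Racah Σ t=1..1: t=1:−1/518400 = -1/518400
⇒ 3j(1 7 6; 0 0 0)² = 7/195, sgn -1
Racah Σ t=2..2: t=2:+1/958003200 = 1/958003200
⇒ 3j(1 7 6; -1 7 -6)² = 1/15, sgn +1
4πI² = N·(3j₀)²·(3jₘ)² = 7/5
I = -1·√(1.4/4π) = -0.33377906

-0.333779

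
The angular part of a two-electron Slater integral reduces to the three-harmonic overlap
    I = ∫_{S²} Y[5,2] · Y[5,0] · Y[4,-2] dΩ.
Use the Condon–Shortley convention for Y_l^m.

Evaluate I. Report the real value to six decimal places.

m-sum 0 ✓  L=14 even ✓  0≤4≤10 ✓
Π(2lᵢ+1) = 11×11×9 = 1089
triangle coeff Δ(5,5,4) = 1/3153150
Σ_t [1,5]: t=1:−1/69120 t=2:+1/1728 t=3:−1/576 t=4:+1/1728 t=5:−1/69120 = -7/11520
(3j)²=2/143 [(5 5 4; 0 0 0)], sign=-1
Σ_t [1,3]: t=1:−1/11520 t=2:+1/1728 t=3:−1/3456 = 7/34560
(3j)²=7/858 [(5 5 4; 2 0 -2)], sign=+1
⇒ 4πI² = 21/169
I = (-1)√(21/169/(4π)) = -0.09944006

-0.099440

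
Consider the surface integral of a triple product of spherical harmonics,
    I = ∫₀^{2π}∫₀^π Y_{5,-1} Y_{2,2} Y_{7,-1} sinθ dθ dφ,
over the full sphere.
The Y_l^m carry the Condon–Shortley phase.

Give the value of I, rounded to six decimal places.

Rules hold: Σm=0, L=14 even, 3≤7≤7.
N = 11·5·15 = 825
Δ = 0!·10!·4!/15! = 1/15015
Racah Σ t=0..0: t=0:+1/57600 = 1/57600
⇒ 3j(5 2 7; 0 0 0)² = 21/715, sgn -1
Racah Σ t=0..0: t=0:+1/414720 = 1/414720
⇒ 3j(5 2 7; -1 2 -1)² = 2/429, sgn +1
4πI² = N·(3j₀)²·(3jₘ)² = 210/1859
I = -1·√(0.112964/4π) = -0.09481237

-0.094812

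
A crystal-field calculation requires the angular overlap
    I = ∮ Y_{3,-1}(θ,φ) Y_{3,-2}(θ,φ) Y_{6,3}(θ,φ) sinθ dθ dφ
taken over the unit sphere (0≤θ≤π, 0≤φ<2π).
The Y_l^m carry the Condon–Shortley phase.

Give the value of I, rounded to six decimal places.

m-sum 0 ✓  L=12 even ✓  0≤6≤6 ✓
Π(2lᵢ+1) = 7×7×13 = 637
triangle coeff Δ(3,3,6) = 1/12012
Σ_t [0,0]: t=0:+1/1296 = 1/1296
(3j)²=100/3003 [(3 3 6; 0 0 0)], sign=+1
Σ_t [0,0]: t=0:+1/5760 = 1/5760
(3j)²=9/286 [(3 3 6; -1 -2 3)], sign=-1
⇒ 4πI² = 1050/1573
I = (-1)√(1050/1573/(4π)) = -0.23047581

-0.230476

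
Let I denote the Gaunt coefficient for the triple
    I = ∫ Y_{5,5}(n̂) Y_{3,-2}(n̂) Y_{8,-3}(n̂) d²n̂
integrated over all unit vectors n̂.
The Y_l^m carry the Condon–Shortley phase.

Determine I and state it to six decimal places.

Checks pass: Σm=0; 16 even; l₃=8∈[2,8].
(2·5+1)(2·3+1)(2·8+1) = 1309
Δ: 0! 10! 6! / 17! → 1/136136
sum: t=0:+1/518400 = 1/518400
3j²(5 3 8; 0 0 0) = Δ·Π!·Σ² = 56/2431  (sign +1)
sum: t=0:+1/435456000 = 1/435456000
3j²(5 3 8; 5 -2 -3) = Δ·Π!·Σ² = 1/12376  (sign -1)
combine: 4πI² = 1309·56/2431·1/12376 = 7/2873
take √, sign -1: I = -0.01392439

-0.013924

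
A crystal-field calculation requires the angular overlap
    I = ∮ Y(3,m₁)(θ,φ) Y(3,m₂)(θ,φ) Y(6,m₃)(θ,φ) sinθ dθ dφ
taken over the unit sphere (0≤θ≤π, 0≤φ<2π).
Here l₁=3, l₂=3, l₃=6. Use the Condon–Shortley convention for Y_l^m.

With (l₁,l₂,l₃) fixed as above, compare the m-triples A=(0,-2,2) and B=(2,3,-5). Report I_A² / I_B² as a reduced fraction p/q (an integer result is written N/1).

l's match ⇒ only the (l;m) 3-j factors differ between A and B.
A: triangle coeff Δ(3,3,6) = 1/12012; Σ_t [0,0]: t=0:+1/4320 = 1/4320; (3j)²=8/429 [(3 3 6; 0 -2 2)], sign=+1
B: triangle coeff Δ(3,3,6) = 1/12012; Σ_t [0,0]: t=0:+1/86400 = 1/86400; (3j)²=1/26 [(3 3 6; 2 3 -5)], sign=-1
I_A²/I_B² = (8/429)/(1/26) = 16/33

16/33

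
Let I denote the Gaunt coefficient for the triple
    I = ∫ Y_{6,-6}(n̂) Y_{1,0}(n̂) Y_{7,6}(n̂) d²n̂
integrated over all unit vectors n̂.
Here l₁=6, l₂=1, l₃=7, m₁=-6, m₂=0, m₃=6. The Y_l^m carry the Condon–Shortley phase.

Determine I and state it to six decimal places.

Checks pass: Σm=0; 14 even; l₃=7∈[5,7].
(2·6+1)(2·1+1)(2·7+1) = 585
Δ: 0! 12! 2! / 15! → 1/1365
sum: t=0:+1/518400 = 1/518400
3j²(6 1 7; 0 0 0) = Δ·Π!·Σ² = 7/195  (sign -1)
sum: t=0:+1/479001600 = 1/479001600
3j²(6 1 7; -6 0 6) = Δ·Π!·Σ² = 1/105  (sign -1)
combine: 4πI² = 585·7/195·1/105 = 1/5
take √, sign +1: I = 0.12615663

0.126157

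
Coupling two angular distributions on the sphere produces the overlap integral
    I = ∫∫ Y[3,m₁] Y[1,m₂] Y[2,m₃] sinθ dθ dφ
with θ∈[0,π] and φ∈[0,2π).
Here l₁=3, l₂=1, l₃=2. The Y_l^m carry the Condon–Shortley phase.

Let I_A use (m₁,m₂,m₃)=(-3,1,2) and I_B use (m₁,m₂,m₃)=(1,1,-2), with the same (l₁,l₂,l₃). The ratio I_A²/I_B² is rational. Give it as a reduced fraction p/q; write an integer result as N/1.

l's match ⇒ only the (l;m) 3-j factors differ between A and B.
A: triangle coeff Δ(3,1,2) = 1/105; Σ_t [2,2]: t=2:+1/48 = 1/48; (3j)²=1/7 [(3 1 2; -3 1 2)], sign=+1
B: triangle coeff Δ(3,1,2) = 1/105; Σ_t [2,2]: t=2:+1/48 = 1/48; (3j)²=1/105 [(3 1 2; 1 1 -2)], sign=+1
I_A²/I_B² = (1/7)/(1/105) = 15/1

15/1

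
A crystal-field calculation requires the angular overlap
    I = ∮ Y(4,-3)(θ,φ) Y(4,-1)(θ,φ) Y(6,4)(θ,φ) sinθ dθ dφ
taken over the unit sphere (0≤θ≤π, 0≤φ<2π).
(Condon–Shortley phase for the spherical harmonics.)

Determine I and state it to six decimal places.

m-sum 0 ✓  L=14 even ✓  0≤6≤8 ✓
Π(2lᵢ+1) = 9×9×13 = 1053
triangle coeff Δ(4,4,6) = 1/1261260
Σ_t [0,2]: t=0:+1/4608 t=1:−1/1296 t=2:+1/4608 = -7/20736
(3j)²=20/1287 [(4 4 6; 0 0 0)], sign=-1
Σ_t [1,2]: t=1:−1/34560 t=2:+1/28800 = 1/172800
(3j)²=1/1430 [(4 4 6; -3 -1 4)], sign=+1
⇒ 4πI² = 18/1573
I = (-1)√(18/1573/(4π)) = -0.03017637

-0.030176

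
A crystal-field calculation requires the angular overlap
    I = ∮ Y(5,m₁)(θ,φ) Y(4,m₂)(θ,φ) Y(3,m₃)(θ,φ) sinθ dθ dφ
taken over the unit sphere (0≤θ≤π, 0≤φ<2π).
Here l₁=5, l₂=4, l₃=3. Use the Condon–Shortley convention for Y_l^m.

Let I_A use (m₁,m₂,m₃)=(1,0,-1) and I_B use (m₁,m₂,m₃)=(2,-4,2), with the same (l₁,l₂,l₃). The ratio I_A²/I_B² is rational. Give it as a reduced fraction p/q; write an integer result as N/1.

l's match ⇒ only the (l;m) 3-j factors differ between A and B.
A: triangle coeff Δ(5,4,3) = 1/180180; Σ_t [2,4]: t=2:+1/384 t=3:−1/216 t=4:+1/2304 = -11/6912; (3j)²=11/1638 [(5 4 3; 1 0 -1)], sign=-1
B: triangle coeff Δ(5,4,3) = 1/180180; Σ_t [0,0]: t=0:+1/8640 = 1/8640; (3j)²=14/1287 [(5 4 3; 2 -4 2)], sign=-1
I_A²/I_B² = (11/1638)/(14/1287) = 121/196

121/196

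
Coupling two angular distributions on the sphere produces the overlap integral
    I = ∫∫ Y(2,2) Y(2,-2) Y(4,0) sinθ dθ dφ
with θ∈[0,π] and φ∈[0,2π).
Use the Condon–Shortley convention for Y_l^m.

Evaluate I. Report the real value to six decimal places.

0.040299

Rules hold: Σm=0, L=8 even, 0≤4≤4.
N = 5·5·9 = 225
Δ = 0!·4!·4!/9! = 1/630
Racah Σ t=0..0: t=0:+1/16 = 1/16
⇒ 3j(2 2 4; 0 0 0)² = 2/35, sgn +1
Racah Σ t=0..0: t=0:+1/576 = 1/576
⇒ 3j(2 2 4; 2 -2 0)² = 1/630, sgn +1
4πI² = N·(3j₀)²·(3jₘ)² = 1/49
I = +1·√(0.0204082/4π) = 0.04029926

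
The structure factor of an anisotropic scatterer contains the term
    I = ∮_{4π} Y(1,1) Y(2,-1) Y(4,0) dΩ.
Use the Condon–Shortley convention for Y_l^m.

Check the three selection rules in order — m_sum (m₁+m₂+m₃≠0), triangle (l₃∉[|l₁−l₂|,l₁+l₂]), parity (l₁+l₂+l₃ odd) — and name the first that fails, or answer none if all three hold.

triangle

m₁+m₂+m₃ = 1 − 1 + 0 = 0  ✓
triangle: |1−2|=1 ≤ l₃=4 ≤ 1+2=3  ✗
parity: l₁+l₂+l₃ = 7 is odd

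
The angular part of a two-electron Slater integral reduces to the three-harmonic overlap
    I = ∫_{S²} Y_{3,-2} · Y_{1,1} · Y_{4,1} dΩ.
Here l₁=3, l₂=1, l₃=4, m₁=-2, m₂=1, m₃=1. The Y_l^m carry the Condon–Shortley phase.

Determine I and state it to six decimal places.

Checks pass: Σm=0; 8 even; l₃=4∈[2,4].
(2·3+1)(2·1+1)(2·4+1) = 189
Δ: 0! 6! 2! / 9! → 1/252
sum: t=0:+1/36 = 1/36
3j²(3 1 4; 0 0 0) = Δ·Π!·Σ² = 4/63  (sign +1)
sum: t=0:+1/240 = 1/240
3j²(3 1 4; -2 1 1) = Δ·Π!·Σ² = 1/84  (sign -1)
combine: 4πI² = 189·4/63·1/84 = 1/7
take √, sign -1: I = -0.10662181

-0.106622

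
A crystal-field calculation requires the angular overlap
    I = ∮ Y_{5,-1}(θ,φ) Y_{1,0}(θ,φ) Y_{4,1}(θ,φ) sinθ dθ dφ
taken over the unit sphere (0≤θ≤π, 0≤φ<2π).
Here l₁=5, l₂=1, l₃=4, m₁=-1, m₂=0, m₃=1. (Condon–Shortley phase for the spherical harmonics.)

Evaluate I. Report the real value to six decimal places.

-0.240571

Rules hold: Σm=0, L=10 even, 4≤4≤6.
N = 11·3·9 = 297
Δ = 2!·8!·0!/11! = 1/495
Racah Σ t=1..1: t=1:−1/576 = -1/576
⇒ 3j(5 1 4; 0 0 0)² = 5/99, sgn -1
Racah Σ t=1..1: t=1:−1/720 = -1/720
⇒ 3j(5 1 4; -1 0 1)² = 8/165, sgn +1
4πI² = N·(3j₀)²·(3jₘ)² = 8/11
I = -1·√(0.727273/4π) = -0.24057125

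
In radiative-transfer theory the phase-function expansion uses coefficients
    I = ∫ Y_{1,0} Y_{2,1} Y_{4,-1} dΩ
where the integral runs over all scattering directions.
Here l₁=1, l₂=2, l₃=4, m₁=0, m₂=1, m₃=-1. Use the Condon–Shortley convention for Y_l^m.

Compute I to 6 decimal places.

0.000000

triangle: need 1≤l₃≤3, have 4; I=0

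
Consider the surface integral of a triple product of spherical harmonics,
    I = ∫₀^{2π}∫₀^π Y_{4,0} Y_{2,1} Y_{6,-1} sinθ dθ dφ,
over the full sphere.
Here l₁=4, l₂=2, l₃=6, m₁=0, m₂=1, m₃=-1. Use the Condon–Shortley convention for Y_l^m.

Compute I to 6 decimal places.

-0.210395

m-sum 0 ✓  L=12 even ✓  2≤6≤6 ✓
Π(2lᵢ+1) = 9×5×13 = 585
triangle coeff Δ(4,2,6) = 1/6435
Σ_t [0,0]: t=0:+1/2304 = 1/2304
(3j)²=5/143 [(4 2 6; 0 0 0)], sign=+1
Σ_t [0,0]: t=0:+1/3456 = 1/3456
(3j)²=35/1287 [(4 2 6; 0 1 -1)], sign=-1
⇒ 4πI² = 875/1573
I = (-1)√(875/1573/(4π)) = -0.21039467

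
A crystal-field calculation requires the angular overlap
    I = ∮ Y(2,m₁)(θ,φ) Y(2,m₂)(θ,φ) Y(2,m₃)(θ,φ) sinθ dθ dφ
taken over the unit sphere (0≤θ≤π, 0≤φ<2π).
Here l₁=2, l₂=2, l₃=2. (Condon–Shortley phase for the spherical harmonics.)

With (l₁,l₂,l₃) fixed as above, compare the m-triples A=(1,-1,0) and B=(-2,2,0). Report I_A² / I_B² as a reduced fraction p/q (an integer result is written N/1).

Shared (l₁,l₂,l₃)=(2,2,2): N and (l;000)² cancel in I_A²/I_B².
A: Δ = 2!·2!·2!/7! = 1/630; Racah Σ t=0..1: t=0:+1/2 t=1:−1/4 = 1/4; ⇒ 3j(2 2 2; 1 -1 0)² = 1/70, sgn +1
B: Δ = 2!·2!·2!/7! = 1/630; Racah Σ t=2..2: t=2:+1/8 = 1/8; ⇒ 3j(2 2 2; -2 2 0)² = 2/35, sgn +1
I_A²/I_B² = (1/70)/(2/35) = 1/4

1/4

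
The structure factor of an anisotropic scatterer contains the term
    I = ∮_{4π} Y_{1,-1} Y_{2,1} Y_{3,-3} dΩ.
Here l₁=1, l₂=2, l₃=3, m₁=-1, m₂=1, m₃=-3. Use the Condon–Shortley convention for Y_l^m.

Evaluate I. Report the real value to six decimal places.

0.000000

-1 + 1 − 3 = -3 ≠ 0: azimuthal integral kills it; I = 0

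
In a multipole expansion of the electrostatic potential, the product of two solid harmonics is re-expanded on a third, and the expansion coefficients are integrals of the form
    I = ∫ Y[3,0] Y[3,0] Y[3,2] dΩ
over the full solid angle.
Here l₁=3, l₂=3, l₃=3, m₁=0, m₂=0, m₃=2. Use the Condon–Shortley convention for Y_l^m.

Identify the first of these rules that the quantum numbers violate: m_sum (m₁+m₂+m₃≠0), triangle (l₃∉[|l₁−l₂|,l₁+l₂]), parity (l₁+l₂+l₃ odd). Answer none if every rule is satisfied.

m_sum

m₁+m₂+m₃ = 0 + 0 + 2 = 2  ✗
triangle: |3−3|=0 ≤ l₃=3 ≤ 3+3=6
parity: l₁+l₂+l₃ = 9 is odd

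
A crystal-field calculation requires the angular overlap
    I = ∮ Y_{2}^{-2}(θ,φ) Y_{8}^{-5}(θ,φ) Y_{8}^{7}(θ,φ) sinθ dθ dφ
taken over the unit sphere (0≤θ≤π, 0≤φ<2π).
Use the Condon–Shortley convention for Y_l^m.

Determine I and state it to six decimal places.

0.096220

Checks pass: Σm=0; 18 even; l₃=8∈[6,10].
(2·2+1)(2·8+1)(2·8+1) = 1445
Δ: 2! 2! 14! / 19! → 1/348840
sum: t=0:+1/116121600 t=1:−1/25401600 t=2:+1/116121600 = -1/45158400
3j²(2 8 8; 0 0 0) = Δ·Π!·Σ² = 24/1615  (sign -1)
sum: t=2:+1/24908083200 = 1/24908083200
3j²(2 8 8; -2 -5 7) = Δ·Π!·Σ² = 7/1292  (sign -1)
combine: 4πI² = 1445·24/1615·7/1292 = 42/361
take √, sign +1: I = 0.09622017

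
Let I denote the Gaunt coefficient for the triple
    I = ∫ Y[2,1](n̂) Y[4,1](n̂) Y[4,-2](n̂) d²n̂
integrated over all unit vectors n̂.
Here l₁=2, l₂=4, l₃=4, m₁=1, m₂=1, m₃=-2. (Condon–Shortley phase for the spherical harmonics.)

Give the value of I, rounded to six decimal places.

Rules hold: Σm=0, L=10 even, 2≤4≤6.
N = 5·9·9 = 405
Δ = 2!·2!·6!/11! = 1/13860
Racah Σ t=0..2: t=0:+1/192 t=1:−1/36 t=2:+1/192 = -5/288
⇒ 3j(2 4 4; 0 0 0)² = 20/693, sgn -1
Racah Σ t=0..1: t=0:+1/240 t=1:−1/96 = -1/160
⇒ 3j(2 4 4; 1 1 -2)² = 27/1540, sgn -1
4πI² = N·(3j₀)²·(3jₘ)² = 1215/5929
I = +1·√(0.204925/4π) = 0.12770047

0.127700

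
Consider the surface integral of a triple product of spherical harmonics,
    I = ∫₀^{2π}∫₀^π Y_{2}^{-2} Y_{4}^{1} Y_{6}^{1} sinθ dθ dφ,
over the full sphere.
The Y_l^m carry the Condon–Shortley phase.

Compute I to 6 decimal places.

m-sum 0 ✓  L=12 even ✓  2≤6≤6 ✓
Π(2lᵢ+1) = 5×9×13 = 585
triangle coeff Δ(2,4,6) = 1/6435
Σ_t [0,0]: t=0:+1/2304 = 1/2304
(3j)²=5/143 [(2 4 6; 0 0 0)], sign=+1
Σ_t [0,0]: t=0:+1/17280 = 1/17280
(3j)²=7/1287 [(2 4 6; -2 1 1)], sign=-1
⇒ 4πI² = 175/1573
I = (-1)√(175/1573/(4π)) = -0.09409136

-0.094091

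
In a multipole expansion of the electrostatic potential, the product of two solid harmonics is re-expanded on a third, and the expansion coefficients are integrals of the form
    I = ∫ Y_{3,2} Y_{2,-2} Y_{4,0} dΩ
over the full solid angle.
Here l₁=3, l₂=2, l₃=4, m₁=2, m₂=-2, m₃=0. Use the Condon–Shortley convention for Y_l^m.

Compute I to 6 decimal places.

L=9 odd ⇒ parity kills the (l;000) factor ⇒ I = 0

0.000000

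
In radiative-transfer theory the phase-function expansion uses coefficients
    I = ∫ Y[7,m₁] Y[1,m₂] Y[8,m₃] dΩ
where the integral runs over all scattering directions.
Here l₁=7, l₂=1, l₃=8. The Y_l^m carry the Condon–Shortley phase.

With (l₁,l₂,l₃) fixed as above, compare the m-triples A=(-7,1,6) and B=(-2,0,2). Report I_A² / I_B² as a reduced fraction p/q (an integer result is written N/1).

Same 7,1,8: normalisation and zero-m 3j drop out of the ratio.
A: Δ: 0! 14! 2! / 17! → 1/2040; sum: t=0:+1/174356582400 = 1/174356582400; 3j²(7 1 8; -7 1 6) = Δ·Π!·Σ² = 1/2040  (sign +1)
B: Δ: 0! 14! 2! / 17! → 1/2040; sum: t=0:+1/43545600 = 1/43545600; 3j²(7 1 8; -2 0 2) = Δ·Π!·Σ² = 1/34  (sign +1)
I_A²/I_B² = (1/2040)/(1/34) = 1/60

1/60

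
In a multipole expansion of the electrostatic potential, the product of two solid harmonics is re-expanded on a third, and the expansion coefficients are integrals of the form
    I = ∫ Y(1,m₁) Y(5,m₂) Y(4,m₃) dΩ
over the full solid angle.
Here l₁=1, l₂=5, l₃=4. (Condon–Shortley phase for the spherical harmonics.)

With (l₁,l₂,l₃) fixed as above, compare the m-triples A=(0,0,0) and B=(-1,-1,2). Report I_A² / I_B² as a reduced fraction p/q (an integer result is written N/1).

l's match ⇒ only the (l;m) 3-j factors differ between A and B.
A: triangle coeff Δ(1,5,4) = 1/495; Σ_t [1,1]: t=1:−1/576 = -1/576; (3j)²=5/99 [(1 5 4; 0 0 0)], sign=-1
B: triangle coeff Δ(1,5,4) = 1/495; Σ_t [2,2]: t=2:+1/2880 = 1/2880; (3j)²=2/165 [(1 5 4; -1 -1 2)], sign=+1
I_A²/I_B² = (5/99)/(2/165) = 25/6

25/6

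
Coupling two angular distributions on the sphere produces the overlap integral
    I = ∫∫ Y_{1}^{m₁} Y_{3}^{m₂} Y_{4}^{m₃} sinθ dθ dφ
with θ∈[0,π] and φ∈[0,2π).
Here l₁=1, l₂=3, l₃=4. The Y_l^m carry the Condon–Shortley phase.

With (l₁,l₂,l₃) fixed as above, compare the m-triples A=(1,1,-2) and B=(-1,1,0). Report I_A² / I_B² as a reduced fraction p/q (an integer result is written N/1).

5/2

Same 1,3,4: normalisation and zero-m 3j drop out of the ratio.
A: Δ: 0! 2! 6! / 9! → 1/252; sum: t=0:+1/96 = 1/96; 3j²(1 3 4; 1 1 -2) = Δ·Π!·Σ² = 5/84  (sign +1)
B: Δ: 0! 2! 6! / 9! → 1/252; sum: t=0:+1/96 = 1/96; 3j²(1 3 4; -1 1 0) = Δ·Π!·Σ² = 1/42  (sign +1)
I_A²/I_B² = (5/84)/(1/42) = 5/2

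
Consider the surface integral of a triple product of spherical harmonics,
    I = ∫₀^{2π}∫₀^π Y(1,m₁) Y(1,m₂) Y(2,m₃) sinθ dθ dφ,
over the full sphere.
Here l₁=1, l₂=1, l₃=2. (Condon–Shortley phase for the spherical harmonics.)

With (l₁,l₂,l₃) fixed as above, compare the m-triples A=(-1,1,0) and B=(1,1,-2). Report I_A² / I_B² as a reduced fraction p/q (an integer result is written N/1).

Shared (l₁,l₂,l₃)=(1,1,2): N and (l;000)² cancel in I_A²/I_B².
A: Δ = 0!·2!·2!/5! = 1/30; Racah Σ t=0..0: t=0:+1/4 = 1/4; ⇒ 3j(1 1 2; -1 1 0)² = 1/30, sgn +1
B: Δ = 0!·2!·2!/5! = 1/30; Racah Σ t=0..0: t=0:+1/4 = 1/4; ⇒ 3j(1 1 2; 1 1 -2)² = 1/5, sgn +1
I_A²/I_B² = (1/30)/(1/5) = 1/6

1/6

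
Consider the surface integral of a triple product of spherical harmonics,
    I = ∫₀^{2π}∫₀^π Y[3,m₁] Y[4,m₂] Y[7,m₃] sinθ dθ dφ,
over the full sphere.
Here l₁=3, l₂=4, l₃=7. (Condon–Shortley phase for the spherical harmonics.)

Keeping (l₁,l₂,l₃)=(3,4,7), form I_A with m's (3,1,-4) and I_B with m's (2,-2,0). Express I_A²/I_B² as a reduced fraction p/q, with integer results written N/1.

l's match ⇒ only the (l;m) 3-j factors differ between A and B.
A: triangle coeff Δ(3,4,7) = 1/45045; Σ_t [0,0]: t=0:+1/518400 = 1/518400; (3j)²=2/195 [(3 4 7; 3 1 -4)], sign=-1
B: triangle coeff Δ(3,4,7) = 1/45045; Σ_t [0,0]: t=0:+1/172800 = 1/172800; (3j)²=7/2145 [(3 4 7; 2 -2 0)], sign=-1
I_A²/I_B² = (2/195)/(7/2145) = 22/7

22/7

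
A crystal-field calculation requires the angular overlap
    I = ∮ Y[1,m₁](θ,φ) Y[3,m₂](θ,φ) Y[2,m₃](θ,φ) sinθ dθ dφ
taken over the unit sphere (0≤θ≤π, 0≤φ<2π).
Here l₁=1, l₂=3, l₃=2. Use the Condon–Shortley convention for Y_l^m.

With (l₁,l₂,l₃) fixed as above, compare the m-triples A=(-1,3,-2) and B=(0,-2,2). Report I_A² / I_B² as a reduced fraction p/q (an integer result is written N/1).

3/1

Shared (l₁,l₂,l₃)=(1,3,2): N and (l;000)² cancel in I_A²/I_B².
A: Δ = 2!·0!·4!/7! = 1/105; Racah Σ t=2..2: t=2:+1/48 = 1/48; ⇒ 3j(1 3 2; -1 3 -2)² = 1/7, sgn +1
B: Δ = 2!·0!·4!/7! = 1/105; Racah Σ t=1..1: t=1:−1/24 = -1/24; ⇒ 3j(1 3 2; 0 -2 2)² = 1/21, sgn -1
I_A²/I_B² = (1/7)/(1/21) = 3/1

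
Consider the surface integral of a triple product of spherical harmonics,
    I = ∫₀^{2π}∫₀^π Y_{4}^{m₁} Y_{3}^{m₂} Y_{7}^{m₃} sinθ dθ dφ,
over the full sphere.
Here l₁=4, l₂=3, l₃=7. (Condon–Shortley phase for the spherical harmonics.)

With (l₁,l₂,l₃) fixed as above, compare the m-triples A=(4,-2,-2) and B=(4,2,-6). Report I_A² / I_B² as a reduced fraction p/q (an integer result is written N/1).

l's match ⇒ only the (l;m) 3-j factors differ between A and B.
A: triangle coeff Δ(4,3,7) = 1/45045; Σ_t [0,0]: t=0:+1/4838400 = 1/4838400; (3j)²=1/5005 [(4 3 7; 4 -2 -2)], sign=-1
B: triangle coeff Δ(4,3,7) = 1/45045; Σ_t [0,0]: t=0:+1/4838400 = 1/4838400; (3j)²=1/35 [(4 3 7; 4 2 -6)], sign=-1
I_A²/I_B² = (1/5005)/(1/35) = 1/143

1/143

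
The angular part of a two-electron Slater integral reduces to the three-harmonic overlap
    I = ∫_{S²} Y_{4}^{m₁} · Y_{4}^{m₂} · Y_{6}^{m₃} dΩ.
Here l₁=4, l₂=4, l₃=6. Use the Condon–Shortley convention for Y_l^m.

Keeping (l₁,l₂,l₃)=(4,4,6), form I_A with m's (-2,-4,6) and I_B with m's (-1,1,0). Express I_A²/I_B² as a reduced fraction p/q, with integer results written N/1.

528/1

Shared (l₁,l₂,l₃)=(4,4,6): N and (l;000)² cancel in I_A²/I_B².
A: Δ = 2!·6!·6!/15! = 1/1261260; Racah Σ t=0..0: t=0:+1/1036800 = 1/1036800; ⇒ 3j(4 4 6; -2 -4 6)² = 4/195, sgn +1
B: Δ = 2!·6!·6!/15! = 1/1261260; Racah Σ t=0..2: t=0:+1/28800 t=1:−1/2304 t=2:+1/2592 = -7/518400; ⇒ 3j(4 4 6; -1 1 0)² = 1/25740, sgn -1
I_A²/I_B² = (4/195)/(1/25740) = 528/1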